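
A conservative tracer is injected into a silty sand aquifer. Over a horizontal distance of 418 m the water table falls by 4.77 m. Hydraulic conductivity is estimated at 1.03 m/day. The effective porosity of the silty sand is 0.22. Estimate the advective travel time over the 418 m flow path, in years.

Hydraulic gradient i = Δh / L = 4.77 / 418 = 0.01141.
Darcy flux q = K · i = 1.030 × 0.01141 = 0.01175 m/day.
Seepage velocity v = q / n_e = 0.01175 / 0.22 = 0.05343 m/day.
Travel time t = L / v = 418 / 0.05343 = 7824 days = 21.42 years.

21.4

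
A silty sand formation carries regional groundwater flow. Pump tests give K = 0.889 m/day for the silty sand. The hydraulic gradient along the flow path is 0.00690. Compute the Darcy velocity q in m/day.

Hydraulic gradient i = 0.00690.
Specific discharge q = K · i = 0.8890 × 0.006900 = 0.006134 m/day.

0.00613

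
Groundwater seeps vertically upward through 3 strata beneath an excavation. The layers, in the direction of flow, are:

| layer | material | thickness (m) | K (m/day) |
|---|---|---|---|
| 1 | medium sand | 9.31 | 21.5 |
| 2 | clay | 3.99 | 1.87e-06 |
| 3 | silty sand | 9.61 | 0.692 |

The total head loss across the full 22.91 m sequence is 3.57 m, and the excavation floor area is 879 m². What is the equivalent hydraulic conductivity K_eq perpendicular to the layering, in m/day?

1.07e-05

Flow is perpendicular to layering, so the layers act in series and the equivalent K is the thickness-weighted harmonic mean.
Total thickness L = 9.31 + 3.99 + 9.61 = 22.91 m.
Σ(b_i/K_i) = 9.31/21.5 + 3.99/1.87e-06 + 9.61/0.692 = 2.134e+06 d.
K_eq = L / Σ(b_i/K_i) = 22.91 / 2.134e+06 = 1.074e-05 m/day.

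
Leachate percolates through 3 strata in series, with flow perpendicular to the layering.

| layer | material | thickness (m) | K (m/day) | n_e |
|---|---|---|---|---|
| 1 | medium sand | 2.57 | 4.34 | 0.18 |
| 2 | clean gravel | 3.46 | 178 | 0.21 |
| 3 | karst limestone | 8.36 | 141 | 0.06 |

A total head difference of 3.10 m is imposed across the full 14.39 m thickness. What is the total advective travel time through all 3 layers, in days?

With flow normal to the layers, continuity requires the same specific discharge q through every layer.
Σ(b_i/K_i) = 2.57/4.34 + 3.46/178 + 8.36/141 = 0.6709 d.
q = Δh / Σ(b_i/K_i) = 3.10 / 0.6709 = 4.621 m/day.
In each layer the seepage velocity is v_i = q/n_i, so the layer transit time is t_i = b_i·n_i / q:
  layer 1 (medium sand): t_1 = 2.57 × 0.18 / 4.621 = 0.1001 d
  layer 2 (clean gravel): t_2 = 3.46 × 0.21 / 4.621 = 0.1572 d
  layer 3 (karst limestone): t_3 = 8.36 × 0.06 / 4.621 = 0.1086 d
Total t = Σ t_i = 0.3659 days.

0.366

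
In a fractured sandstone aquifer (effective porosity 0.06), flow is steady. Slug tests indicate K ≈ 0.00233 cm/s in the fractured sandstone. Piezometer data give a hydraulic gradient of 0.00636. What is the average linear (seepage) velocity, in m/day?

0.213

Convert K: 0.00233 cm/s × 864 = 2.013 m/day.
Hydraulic gradient i = 0.00636.
Darcy flux q = K · i = 2.013 × 0.006360 = 0.01280 m/day.
Seepage velocity v = q / n_e = 0.01280 / 0.06 = 0.2134 m/day.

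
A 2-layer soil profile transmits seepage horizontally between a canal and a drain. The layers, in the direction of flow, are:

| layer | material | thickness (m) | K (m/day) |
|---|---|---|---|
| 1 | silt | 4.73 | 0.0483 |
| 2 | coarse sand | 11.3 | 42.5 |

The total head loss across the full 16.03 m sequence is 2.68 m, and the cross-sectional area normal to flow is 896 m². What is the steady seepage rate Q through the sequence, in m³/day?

24.5

Flow is perpendicular to layering, so the layers act in series and the equivalent K is the thickness-weighted harmonic mean.
Total thickness L = 4.73 + 11.3 = 16.03 m.
Σ(b_i/K_i) = 4.73/0.0483 + 11.3/42.5 = 98.20 d.
K_eq = L / Σ(b_i/K_i) = 16.03 / 98.20 = 0.1632 m/day.
Q = K_eq · A · (Δh/L) = 0.1632 × 896 × (2.68/16.03) = 24.45 m³/day.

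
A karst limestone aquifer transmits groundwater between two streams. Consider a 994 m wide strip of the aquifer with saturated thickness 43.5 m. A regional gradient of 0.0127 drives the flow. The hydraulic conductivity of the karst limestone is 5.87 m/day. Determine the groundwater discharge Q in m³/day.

Cross-sectional area A = 994 × 43.5 = 43239 m².
Hydraulic gradient i = 0.0127.
Darcy's law: Q = K · A · i = 5.870 × 43239 × 0.01270 = 3223 m³/day.

3220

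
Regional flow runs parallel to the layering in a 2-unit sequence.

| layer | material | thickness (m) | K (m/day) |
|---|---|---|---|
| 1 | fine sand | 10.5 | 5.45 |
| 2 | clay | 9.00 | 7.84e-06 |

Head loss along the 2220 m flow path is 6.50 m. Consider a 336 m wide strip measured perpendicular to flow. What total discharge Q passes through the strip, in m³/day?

Flow is parallel to layering, so each bed carries its own Darcy discharge and the transmissivities add.
Σ(K_i·b_i) = 5.45×10.5 + 7.84e-06×9.00 = 57.23 m²/day.
Hydraulic gradient i = Δh / L = 6.50 / 2220 = 0.002928.
Q = Σ(K_i·b_i) · W · i = 57.23 × 336 × 0.002928 = 56.30 m³/day.

56.3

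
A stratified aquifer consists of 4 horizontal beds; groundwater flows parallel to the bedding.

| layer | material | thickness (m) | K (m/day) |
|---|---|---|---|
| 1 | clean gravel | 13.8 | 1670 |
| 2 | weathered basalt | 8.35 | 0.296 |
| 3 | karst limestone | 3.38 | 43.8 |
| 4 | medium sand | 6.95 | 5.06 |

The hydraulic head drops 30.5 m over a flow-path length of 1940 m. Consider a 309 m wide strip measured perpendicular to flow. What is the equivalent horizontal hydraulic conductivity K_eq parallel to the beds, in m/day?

Flow is parallel to layering, so each bed carries its own Darcy discharge and the transmissivities add.
Σ(K_i·b_i) = 1670×13.8 + 0.296×8.35 + 43.8×3.38 + 5.06×6.95 = 23232 m²/day.
Total thickness b = 32.48 m, so K_eq = Σ(K_i·b_i)/b = 715.3 m/day.

715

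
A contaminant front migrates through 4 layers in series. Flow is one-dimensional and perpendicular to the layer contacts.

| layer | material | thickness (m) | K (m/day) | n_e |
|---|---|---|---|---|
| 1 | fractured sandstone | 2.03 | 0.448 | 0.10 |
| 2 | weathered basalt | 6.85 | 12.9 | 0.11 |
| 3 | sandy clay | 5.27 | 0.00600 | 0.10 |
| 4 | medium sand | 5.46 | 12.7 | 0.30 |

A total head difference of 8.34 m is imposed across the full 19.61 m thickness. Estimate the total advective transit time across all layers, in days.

With flow normal to the layers, continuity requires the same specific discharge q through every layer.
Σ(b_i/K_i) = 2.03/0.448 + 6.85/12.9 + 5.27/0.00600 + 5.46/12.7 = 883.8 d.
q = Δh / Σ(b_i/K_i) = 8.34 / 883.8 = 0.009436 m/day.
In each layer the seepage velocity is v_i = q/n_i, so the layer transit time is t_i = b_i·n_i / q:
  layer 1 (fractured sandstone): t_1 = 2.03 × 0.10 / 0.009436 = 21.51 d
  layer 2 (weathered basalt): t_2 = 6.85 × 0.11 / 0.009436 = 79.85 d
  layer 3 (sandy clay): t_3 = 5.27 × 0.10 / 0.009436 = 55.85 d
  layer 4 (medium sand): t_4 = 5.46 × 0.30 / 0.009436 = 173.6 d
Total t = Σ t_i = 330.8 days.

331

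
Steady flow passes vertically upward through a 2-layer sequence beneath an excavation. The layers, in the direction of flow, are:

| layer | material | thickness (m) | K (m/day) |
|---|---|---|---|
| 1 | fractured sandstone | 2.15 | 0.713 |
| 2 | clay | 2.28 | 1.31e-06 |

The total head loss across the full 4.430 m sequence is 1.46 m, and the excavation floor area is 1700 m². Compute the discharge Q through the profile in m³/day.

Flow is perpendicular to layering, so the layers act in series and the equivalent K is the thickness-weighted harmonic mean.
Total thickness L = 2.15 + 2.28 = 4.430 m.
Σ(b_i/K_i) = 2.15/0.713 + 2.28/1.31e-06 = 1.740e+06 d.
K_eq = L / Σ(b_i/K_i) = 4.430 / 1.740e+06 = 2.545e-06 m/day.
Q = K_eq · A · (Δh/L) = 2.545e-06 × 1700 × (1.46/4.430) = 0.001426 m³/day.

0.00143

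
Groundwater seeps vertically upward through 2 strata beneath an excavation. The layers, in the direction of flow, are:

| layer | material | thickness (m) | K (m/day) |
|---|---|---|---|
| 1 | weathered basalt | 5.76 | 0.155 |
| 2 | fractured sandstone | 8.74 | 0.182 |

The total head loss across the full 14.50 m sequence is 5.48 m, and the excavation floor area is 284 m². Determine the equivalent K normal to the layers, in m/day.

0.170

Flow is perpendicular to layering, so the layers act in series and the equivalent K is the thickness-weighted harmonic mean.
Total thickness L = 5.76 + 8.74 = 14.50 m.
Σ(b_i/K_i) = 5.76/0.155 + 8.74/0.182 = 85.18 d.
K_eq = L / Σ(b_i/K_i) = 14.50 / 85.18 = 0.1702 m/day.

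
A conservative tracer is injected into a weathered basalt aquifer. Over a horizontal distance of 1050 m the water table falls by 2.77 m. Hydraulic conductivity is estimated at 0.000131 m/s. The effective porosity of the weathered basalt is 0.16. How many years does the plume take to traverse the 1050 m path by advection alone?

Convert K: 0.000131 m/s × 86400 = 11.32 m/day.
Hydraulic gradient i = Δh / L = 2.77 / 1050 = 0.002638.
Darcy flux q = K · i = 11.32 × 0.002638 = 0.02986 m/day.
Seepage velocity v = q / n_e = 0.02986 / 0.16 = 0.1866 m/day.
Travel time t = L / v = 1050 / 0.1866 = 5626 days = 15.40 years.

15.4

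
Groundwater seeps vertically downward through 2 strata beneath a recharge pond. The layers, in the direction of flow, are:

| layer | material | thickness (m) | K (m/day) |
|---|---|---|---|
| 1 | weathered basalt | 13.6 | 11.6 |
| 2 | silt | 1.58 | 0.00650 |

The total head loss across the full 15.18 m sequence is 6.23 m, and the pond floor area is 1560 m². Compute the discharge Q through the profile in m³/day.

Flow is perpendicular to layering, so the layers act in series and the equivalent K is the thickness-weighted harmonic mean.
Total thickness L = 13.6 + 1.58 = 15.18 m.
Σ(b_i/K_i) = 13.6/11.6 + 1.58/0.00650 = 244.2 d.
K_eq = L / Σ(b_i/K_i) = 15.18 / 244.2 = 0.06215 m/day.
Q = K_eq · A · (Δh/L) = 0.06215 × 1560 × (6.23/15.18) = 39.79 m³/day.

39.8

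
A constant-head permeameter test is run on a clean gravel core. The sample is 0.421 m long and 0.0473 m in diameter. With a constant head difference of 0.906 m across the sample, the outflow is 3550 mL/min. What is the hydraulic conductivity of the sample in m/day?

Cross-sectional area A = π·(d/2)² = π × (0.0473/2)² = 0.001757 m².
Convert discharge: 3550 mL/min = 5.917e-05 m³/s.
Darcy's law rearranged: K = Q·L / (A·Δh) = 5.917e-05 × 0.421 / (0.001757 × 0.906) = 0.01565 m/s = 1352 m/day.

1350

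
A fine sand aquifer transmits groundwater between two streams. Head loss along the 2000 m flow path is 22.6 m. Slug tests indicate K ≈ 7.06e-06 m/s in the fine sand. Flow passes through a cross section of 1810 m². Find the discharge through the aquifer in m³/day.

Convert K: 7.06e-06 m/s × 86400 = 0.6100 m/day.
Hydraulic gradient i = Δh / L = 22.6 / 2000 = 0.01130.
Darcy's law: Q = K · A · i = 0.6100 × 1810 × 0.01130 = 12.48 m³/day.

12.5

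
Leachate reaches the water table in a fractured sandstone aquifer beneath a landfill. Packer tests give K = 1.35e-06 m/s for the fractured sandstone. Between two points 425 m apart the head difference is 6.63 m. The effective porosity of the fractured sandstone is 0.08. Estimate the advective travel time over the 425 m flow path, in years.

Convert K: 1.35e-06 m/s × 86400 = 0.1166 m/day.
Hydraulic gradient i = Δh / L = 6.63 / 425 = 0.01560.
Darcy flux q = K · i = 0.1166 × 0.01560 = 0.001820 m/day.
Seepage velocity v = q / n_e = 0.001820 / 0.08 = 0.02274 m/day.
Travel time t = L / v = 425 / 0.02274 = 18686 days = 51.16 years.

51.2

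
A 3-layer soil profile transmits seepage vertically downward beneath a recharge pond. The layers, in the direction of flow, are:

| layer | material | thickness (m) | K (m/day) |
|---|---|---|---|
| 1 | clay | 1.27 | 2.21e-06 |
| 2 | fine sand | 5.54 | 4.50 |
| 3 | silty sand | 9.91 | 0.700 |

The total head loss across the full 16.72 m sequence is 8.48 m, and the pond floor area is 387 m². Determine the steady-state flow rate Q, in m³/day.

0.00571

Flow is perpendicular to layering, so the layers act in series and the equivalent K is the thickness-weighted harmonic mean.
Total thickness L = 1.27 + 5.54 + 9.91 = 16.72 m.
Σ(b_i/K_i) = 1.27/2.21e-06 + 5.54/4.50 + 9.91/0.700 = 5.747e+05 d.
K_eq = L / Σ(b_i/K_i) = 16.72 / 5.747e+05 = 2.909e-05 m/day.
Q = K_eq · A · (Δh/L) = 2.909e-05 × 387 × (8.48/16.72) = 0.005711 m³/day.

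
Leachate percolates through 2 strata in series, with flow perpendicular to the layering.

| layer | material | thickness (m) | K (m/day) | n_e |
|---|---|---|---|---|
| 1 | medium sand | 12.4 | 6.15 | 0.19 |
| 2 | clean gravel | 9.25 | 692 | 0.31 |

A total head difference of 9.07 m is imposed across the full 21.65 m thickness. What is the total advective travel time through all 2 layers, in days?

1.17

With flow normal to the layers, continuity requires the same specific discharge q through every layer.
Σ(b_i/K_i) = 12.4/6.15 + 9.25/692 = 2.030 d.
q = Δh / Σ(b_i/K_i) = 9.07 / 2.030 = 4.469 m/day.
In each layer the seepage velocity is v_i = q/n_i, so the layer transit time is t_i = b_i·n_i / q:
  layer 1 (medium sand): t_1 = 12.4 × 0.19 / 4.469 = 0.5272 d
  layer 2 (clean gravel): t_2 = 9.25 × 0.31 / 4.469 = 0.6417 d
Total t = Σ t_i = 1.169 days.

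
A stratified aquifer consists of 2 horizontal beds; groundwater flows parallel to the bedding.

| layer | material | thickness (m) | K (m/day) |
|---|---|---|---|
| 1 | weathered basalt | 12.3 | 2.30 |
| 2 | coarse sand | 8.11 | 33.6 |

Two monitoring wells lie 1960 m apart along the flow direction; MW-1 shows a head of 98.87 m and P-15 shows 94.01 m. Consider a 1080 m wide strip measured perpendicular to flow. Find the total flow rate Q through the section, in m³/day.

Flow is parallel to layering, so each bed carries its own Darcy discharge and the transmissivities add.
Σ(K_i·b_i) = 2.30×12.3 + 33.6×8.11 = 300.8 m²/day.
Hydraulic gradient i = (98.87 − 94.01) / 1960 = 4.86 / 1960 = 0.002480.
Q = Σ(K_i·b_i) · W · i = 300.8 × 1080 × 0.002480 = 805.5 m³/day.

805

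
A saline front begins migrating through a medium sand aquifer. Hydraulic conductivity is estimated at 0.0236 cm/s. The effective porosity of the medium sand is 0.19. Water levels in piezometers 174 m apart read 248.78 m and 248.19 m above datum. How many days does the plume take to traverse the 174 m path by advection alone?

478

Convert K: 0.0236 cm/s × 864 = 20.39 m/day.
Hydraulic gradient i = (248.78 − 248.19) / 174 = 0.59 / 174 = 0.003391.
Darcy flux q = K · i = 20.39 × 0.003391 = 0.06914 m/day.
Seepage velocity v = q / n_e = 0.06914 / 0.19 = 0.3639 m/day.
Travel time t = L / v = 174 / 0.3639 = 478.2 days.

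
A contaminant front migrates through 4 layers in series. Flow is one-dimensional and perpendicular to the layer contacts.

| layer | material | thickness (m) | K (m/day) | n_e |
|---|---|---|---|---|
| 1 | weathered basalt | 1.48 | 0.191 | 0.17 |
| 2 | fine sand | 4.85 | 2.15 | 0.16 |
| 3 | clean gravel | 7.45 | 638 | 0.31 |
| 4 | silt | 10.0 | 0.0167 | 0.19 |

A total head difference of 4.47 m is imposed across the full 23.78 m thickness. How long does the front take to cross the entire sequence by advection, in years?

1.95

With flow normal to the layers, continuity requires the same specific discharge q through every layer.
Σ(b_i/K_i) = 1.48/0.191 + 4.85/2.15 + 7.45/638 + 10.0/0.0167 = 608.8 d.
q = Δh / Σ(b_i/K_i) = 4.47 / 608.8 = 0.007342 m/day.
In each layer the seepage velocity is v_i = q/n_i, so the layer transit time is t_i = b_i·n_i / q:
  layer 1 (weathered basalt): t_1 = 1.48 × 0.17 / 0.007342 = 34.27 d
  layer 2 (fine sand): t_2 = 4.85 × 0.16 / 0.007342 = 105.7 d
  layer 3 (clean gravel): t_3 = 7.45 × 0.31 / 0.007342 = 314.6 d
  layer 4 (silt): t_4 = 10.0 × 0.19 / 0.007342 = 258.8 d
Total t = Σ t_i = 713.3 days = 1.953 years.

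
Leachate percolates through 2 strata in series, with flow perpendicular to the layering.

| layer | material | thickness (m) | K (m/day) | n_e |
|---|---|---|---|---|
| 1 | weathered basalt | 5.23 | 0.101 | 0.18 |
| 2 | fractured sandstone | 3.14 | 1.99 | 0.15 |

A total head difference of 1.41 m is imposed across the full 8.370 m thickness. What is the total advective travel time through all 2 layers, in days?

With flow normal to the layers, continuity requires the same specific discharge q through every layer.
Σ(b_i/K_i) = 5.23/0.101 + 3.14/1.99 = 53.36 d.
q = Δh / Σ(b_i/K_i) = 1.41 / 53.36 = 0.02642 m/day.
In each layer the seepage velocity is v_i = q/n_i, so the layer transit time is t_i = b_i·n_i / q:
  layer 1 (weathered basalt): t_1 = 5.23 × 0.18 / 0.02642 = 35.63 d
  layer 2 (fractured sandstone): t_2 = 3.14 × 0.15 / 0.02642 = 17.82 d
Total t = Σ t_i = 53.45 days.

53.5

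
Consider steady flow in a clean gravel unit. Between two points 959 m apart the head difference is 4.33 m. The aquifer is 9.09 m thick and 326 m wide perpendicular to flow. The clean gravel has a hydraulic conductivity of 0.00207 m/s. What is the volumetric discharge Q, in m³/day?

2390

Convert K: 0.00207 m/s × 86400 = 178.8 m/day.
Cross-sectional area A = 326 × 9.09 = 2963 m².
Hydraulic gradient i = Δh / L = 4.33 / 959 = 0.004515.
Darcy's law: Q = K · A · i = 178.8 × 2963 × 0.004515 = 2393 m³/day.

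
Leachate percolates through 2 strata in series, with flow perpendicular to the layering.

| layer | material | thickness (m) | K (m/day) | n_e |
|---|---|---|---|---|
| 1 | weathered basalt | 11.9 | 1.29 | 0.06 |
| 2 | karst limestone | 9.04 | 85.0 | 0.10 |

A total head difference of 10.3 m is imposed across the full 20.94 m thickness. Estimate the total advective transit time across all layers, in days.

1.47

With flow normal to the layers, continuity requires the same specific discharge q through every layer.
Σ(b_i/K_i) = 11.9/1.29 + 9.04/85.0 = 9.331 d.
q = Δh / Σ(b_i/K_i) = 10.3 / 9.331 = 1.104 m/day.
In each layer the seepage velocity is v_i = q/n_i, so the layer transit time is t_i = b_i·n_i / q:
  layer 1 (weathered basalt): t_1 = 11.9 × 0.06 / 1.104 = 0.6468 d
  layer 2 (karst limestone): t_2 = 9.04 × 0.10 / 1.104 = 0.8190 d
Total t = Σ t_i = 1.466 days.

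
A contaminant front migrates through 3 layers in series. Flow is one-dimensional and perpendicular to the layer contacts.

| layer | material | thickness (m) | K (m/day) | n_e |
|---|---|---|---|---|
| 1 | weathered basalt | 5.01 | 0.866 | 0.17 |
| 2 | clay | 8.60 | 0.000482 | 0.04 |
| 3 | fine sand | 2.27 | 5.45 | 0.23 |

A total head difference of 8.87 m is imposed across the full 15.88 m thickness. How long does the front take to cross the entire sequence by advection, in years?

9.46

With flow normal to the layers, continuity requires the same specific discharge q through every layer.
Σ(b_i/K_i) = 5.01/0.866 + 8.60/0.000482 + 2.27/5.45 = 17849 d.
q = Δh / Σ(b_i/K_i) = 8.87 / 17849 = 0.0004970 m/day.
In each layer the seepage velocity is v_i = q/n_i, so the layer transit time is t_i = b_i·n_i / q:
  layer 1 (weathered basalt): t_1 = 5.01 × 0.17 / 0.0004970 = 1714 d
  layer 2 (clay): t_2 = 8.60 × 0.04 / 0.0004970 = 692.2 d
  layer 3 (fine sand): t_3 = 2.27 × 0.23 / 0.0004970 = 1051 d
Total t = Σ t_i = 3457 days = 9.464 years.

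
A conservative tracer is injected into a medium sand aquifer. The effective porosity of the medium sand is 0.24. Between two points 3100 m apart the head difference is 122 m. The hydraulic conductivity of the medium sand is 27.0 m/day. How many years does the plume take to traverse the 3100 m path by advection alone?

Hydraulic gradient i = Δh / L = 122 / 3100 = 0.03935.
Darcy flux q = K · i = 27.00 × 0.03935 = 1.063 m/day.
Seepage velocity v = q / n_e = 1.063 / 0.24 = 4.427 m/day.
Travel time t = L / v = 3100 / 4.427 = 700.2 days = 1.917 years.

1.92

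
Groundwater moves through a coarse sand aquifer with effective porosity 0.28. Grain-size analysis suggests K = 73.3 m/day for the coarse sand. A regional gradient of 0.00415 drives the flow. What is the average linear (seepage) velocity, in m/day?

Hydraulic gradient i = 0.00415.
Darcy flux q = K · i = 73.30 × 0.004150 = 0.3042 m/day.
Seepage velocity v = q / n_e = 0.3042 / 0.28 = 1.086 m/day.

1.09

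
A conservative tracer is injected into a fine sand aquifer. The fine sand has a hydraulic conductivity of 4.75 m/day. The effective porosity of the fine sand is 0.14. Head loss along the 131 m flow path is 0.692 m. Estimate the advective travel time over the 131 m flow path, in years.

Hydraulic gradient i = Δh / L = 0.692 / 131 = 0.005282.
Darcy flux q = K · i = 4.750 × 0.005282 = 0.02509 m/day.
Seepage velocity v = q / n_e = 0.02509 / 0.14 = 0.1792 m/day.
Travel time t = L / v = 131 / 0.1792 = 730.9 days = 2.001 years.

2.00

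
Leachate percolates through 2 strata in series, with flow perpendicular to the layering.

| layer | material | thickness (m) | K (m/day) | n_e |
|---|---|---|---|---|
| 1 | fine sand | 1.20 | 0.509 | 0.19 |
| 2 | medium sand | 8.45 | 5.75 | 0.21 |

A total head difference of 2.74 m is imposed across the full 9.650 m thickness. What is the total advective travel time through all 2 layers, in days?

2.80

With flow normal to the layers, continuity requires the same specific discharge q through every layer.
Σ(b_i/K_i) = 1.20/0.509 + 8.45/5.75 = 3.827 d.
q = Δh / Σ(b_i/K_i) = 2.74 / 3.827 = 0.7159 m/day.
In each layer the seepage velocity is v_i = q/n_i, so the layer transit time is t_i = b_i·n_i / q:
  layer 1 (fine sand): t_1 = 1.20 × 0.19 / 0.7159 = 0.3185 d
  layer 2 (medium sand): t_2 = 8.45 × 0.21 / 0.7159 = 2.479 d
Total t = Σ t_i = 2.797 days.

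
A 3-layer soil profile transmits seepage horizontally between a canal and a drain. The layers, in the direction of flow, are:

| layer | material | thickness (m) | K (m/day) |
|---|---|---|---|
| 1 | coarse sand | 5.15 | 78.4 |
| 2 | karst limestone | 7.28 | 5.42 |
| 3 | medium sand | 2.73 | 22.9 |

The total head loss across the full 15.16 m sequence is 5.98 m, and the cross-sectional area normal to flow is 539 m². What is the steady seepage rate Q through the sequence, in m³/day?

2110

Flow is perpendicular to layering, so the layers act in series and the equivalent K is the thickness-weighted harmonic mean.
Total thickness L = 5.15 + 7.28 + 2.73 = 15.16 m.
Σ(b_i/K_i) = 5.15/78.4 + 7.28/5.42 + 2.73/22.9 = 1.528 d.
K_eq = L / Σ(b_i/K_i) = 15.16 / 1.528 = 9.921 m/day.
Q = K_eq · A · (Δh/L) = 9.921 × 539 × (5.98/15.16) = 2109 m³/day.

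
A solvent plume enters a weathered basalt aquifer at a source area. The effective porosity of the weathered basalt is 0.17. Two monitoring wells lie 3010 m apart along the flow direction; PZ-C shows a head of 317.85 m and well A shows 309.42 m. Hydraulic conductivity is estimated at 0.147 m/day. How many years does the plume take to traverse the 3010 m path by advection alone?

Hydraulic gradient i = (317.85 − 309.42) / 3010 = 8.43 / 3010 = 0.002801.
Darcy flux q = K · i = 0.1470 × 0.002801 = 0.0004117 m/day.
Seepage velocity v = q / n_e = 0.0004117 / 0.17 = 0.002422 m/day.
Travel time t = L / v = 3010 / 0.002422 = 1.243e+06 days = 3403 years.

3400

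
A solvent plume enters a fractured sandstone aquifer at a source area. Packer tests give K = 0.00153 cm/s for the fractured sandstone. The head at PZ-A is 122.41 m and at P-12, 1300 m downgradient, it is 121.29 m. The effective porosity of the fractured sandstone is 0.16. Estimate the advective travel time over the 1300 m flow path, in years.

500

Convert K: 0.00153 cm/s × 864 = 1.322 m/day.
Hydraulic gradient i = (122.41 − 121.29) / 1300 = 1.12 / 1300 = 0.0008615.
Darcy flux q = K · i = 1.322 × 0.0008615 = 0.001139 m/day.
Seepage velocity v = q / n_e = 0.001139 / 0.16 = 0.007118 m/day.
Travel time t = L / v = 1300 / 0.007118 = 1.826e+05 days = 500.0 years.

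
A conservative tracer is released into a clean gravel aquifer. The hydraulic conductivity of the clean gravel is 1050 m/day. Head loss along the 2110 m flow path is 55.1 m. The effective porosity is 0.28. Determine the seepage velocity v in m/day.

Hydraulic gradient i = Δh / L = 55.1 / 2110 = 0.02611.
Darcy flux q = K · i = 1050 × 0.02611 = 27.42 m/day.
Seepage velocity v = q / n_e = 27.42 / 0.28 = 97.93 m/day.

97.9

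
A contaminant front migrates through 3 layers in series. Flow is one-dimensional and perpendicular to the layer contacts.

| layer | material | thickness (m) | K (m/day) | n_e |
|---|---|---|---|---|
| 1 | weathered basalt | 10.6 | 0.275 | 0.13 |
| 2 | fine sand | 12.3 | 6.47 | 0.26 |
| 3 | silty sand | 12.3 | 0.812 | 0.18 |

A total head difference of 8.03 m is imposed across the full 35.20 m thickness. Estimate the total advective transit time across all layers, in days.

With flow normal to the layers, continuity requires the same specific discharge q through every layer.
Σ(b_i/K_i) = 10.6/0.275 + 12.3/6.47 + 12.3/0.812 = 55.59 d.
q = Δh / Σ(b_i/K_i) = 8.03 / 55.59 = 0.1444 m/day.
In each layer the seepage velocity is v_i = q/n_i, so the layer transit time is t_i = b_i·n_i / q:
  layer 1 (weathered basalt): t_1 = 10.6 × 0.13 / 0.1444 = 9.540 d
  layer 2 (fine sand): t_2 = 12.3 × 0.26 / 0.1444 = 22.14 d
  layer 3 (silty sand): t_3 = 12.3 × 0.18 / 0.1444 = 15.33 d
Total t = Σ t_i = 47.01 days.

47.0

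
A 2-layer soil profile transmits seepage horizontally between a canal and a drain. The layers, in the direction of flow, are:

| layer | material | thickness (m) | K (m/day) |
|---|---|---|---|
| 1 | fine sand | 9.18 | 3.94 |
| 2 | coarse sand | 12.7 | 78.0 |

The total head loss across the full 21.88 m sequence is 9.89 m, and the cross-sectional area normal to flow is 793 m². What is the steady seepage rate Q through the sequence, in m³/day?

Flow is perpendicular to layering, so the layers act in series and the equivalent K is the thickness-weighted harmonic mean.
Total thickness L = 9.18 + 12.7 = 21.88 m.
Σ(b_i/K_i) = 9.18/3.94 + 12.7/78.0 = 2.493 d.
K_eq = L / Σ(b_i/K_i) = 21.88 / 2.493 = 8.777 m/day.
Q = K_eq · A · (Δh/L) = 8.777 × 793 × (9.89/21.88) = 3146 m³/day.

3150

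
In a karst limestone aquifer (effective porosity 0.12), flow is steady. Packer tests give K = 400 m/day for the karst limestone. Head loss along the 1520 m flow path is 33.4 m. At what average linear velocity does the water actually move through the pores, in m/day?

Hydraulic gradient i = Δh / L = 33.4 / 1520 = 0.02197.
Darcy flux q = K · i = 400.0 × 0.02197 = 8.789 m/day.
Seepage velocity v = q / n_e = 8.789 / 0.12 = 73.25 m/day.

73.2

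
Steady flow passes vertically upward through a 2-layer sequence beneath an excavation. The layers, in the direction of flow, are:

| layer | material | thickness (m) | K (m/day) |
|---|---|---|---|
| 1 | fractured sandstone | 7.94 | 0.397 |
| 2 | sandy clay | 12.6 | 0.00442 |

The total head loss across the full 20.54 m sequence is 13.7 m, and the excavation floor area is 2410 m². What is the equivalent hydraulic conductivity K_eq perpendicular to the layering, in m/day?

Flow is perpendicular to layering, so the layers act in series and the equivalent K is the thickness-weighted harmonic mean.
Total thickness L = 7.94 + 12.6 = 20.54 m.
Σ(b_i/K_i) = 7.94/0.397 + 12.6/0.00442 = 2871 d.
K_eq = L / Σ(b_i/K_i) = 20.54 / 2871 = 0.007155 m/day.

0.00716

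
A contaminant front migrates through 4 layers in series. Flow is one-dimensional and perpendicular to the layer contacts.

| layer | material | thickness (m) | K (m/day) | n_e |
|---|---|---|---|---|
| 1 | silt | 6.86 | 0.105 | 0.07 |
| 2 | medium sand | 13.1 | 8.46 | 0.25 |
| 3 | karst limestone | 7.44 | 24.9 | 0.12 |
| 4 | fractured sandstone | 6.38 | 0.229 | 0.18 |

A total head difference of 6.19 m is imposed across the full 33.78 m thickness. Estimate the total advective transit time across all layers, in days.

With flow normal to the layers, continuity requires the same specific discharge q through every layer.
Σ(b_i/K_i) = 6.86/0.105 + 13.1/8.46 + 7.44/24.9 + 6.38/0.229 = 95.04 d.
q = Δh / Σ(b_i/K_i) = 6.19 / 95.04 = 0.06513 m/day.
In each layer the seepage velocity is v_i = q/n_i, so the layer transit time is t_i = b_i·n_i / q:
  layer 1 (silt): t_1 = 6.86 × 0.07 / 0.06513 = 7.373 d
  layer 2 (medium sand): t_2 = 13.1 × 0.25 / 0.06513 = 50.28 d
  layer 3 (karst limestone): t_3 = 7.44 × 0.12 / 0.06513 = 13.71 d
  layer 4 (fractured sandstone): t_4 = 6.38 × 0.18 / 0.06513 = 17.63 d
Total t = Σ t_i = 89.00 days.

89.0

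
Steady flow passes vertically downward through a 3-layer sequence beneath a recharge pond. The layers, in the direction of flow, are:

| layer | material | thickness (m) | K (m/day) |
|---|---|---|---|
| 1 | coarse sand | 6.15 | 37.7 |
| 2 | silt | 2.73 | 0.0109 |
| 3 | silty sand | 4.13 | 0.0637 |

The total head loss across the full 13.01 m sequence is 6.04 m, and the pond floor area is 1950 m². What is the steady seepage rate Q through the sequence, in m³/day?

37.3

Flow is perpendicular to layering, so the layers act in series and the equivalent K is the thickness-weighted harmonic mean.
Total thickness L = 6.15 + 2.73 + 4.13 = 13.01 m.
Σ(b_i/K_i) = 6.15/37.7 + 2.73/0.0109 + 4.13/0.0637 = 315.5 d.
K_eq = L / Σ(b_i/K_i) = 13.01 / 315.5 = 0.04124 m/day.
Q = K_eq · A · (Δh/L) = 0.04124 × 1950 × (6.04/13.01) = 37.34 m³/day.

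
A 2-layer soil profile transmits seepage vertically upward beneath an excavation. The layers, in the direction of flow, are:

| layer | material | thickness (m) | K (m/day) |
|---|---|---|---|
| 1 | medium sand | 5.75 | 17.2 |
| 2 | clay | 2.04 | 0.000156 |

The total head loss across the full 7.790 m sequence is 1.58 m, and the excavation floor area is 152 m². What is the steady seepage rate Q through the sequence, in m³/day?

0.0184

Flow is perpendicular to layering, so the layers act in series and the equivalent K is the thickness-weighted harmonic mean.
Total thickness L = 5.75 + 2.04 = 7.790 m.
Σ(b_i/K_i) = 5.75/17.2 + 2.04/0.000156 = 13077 d.
K_eq = L / Σ(b_i/K_i) = 7.790 / 13077 = 0.0005957 m/day.
Q = K_eq · A · (Δh/L) = 0.0005957 × 152 × (1.58/7.790) = 0.01836 m³/day.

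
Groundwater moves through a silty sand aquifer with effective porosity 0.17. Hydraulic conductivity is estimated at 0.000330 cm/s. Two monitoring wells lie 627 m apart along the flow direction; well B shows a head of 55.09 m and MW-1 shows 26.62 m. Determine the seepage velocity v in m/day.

0.0762

Convert K: 0.000330 cm/s × 864 = 0.2851 m/day.
Hydraulic gradient i = (55.09 − 26.62) / 627 = 28.47 / 627 = 0.04541.
Darcy flux q = K · i = 0.2851 × 0.04541 = 0.01295 m/day.
Seepage velocity v = q / n_e = 0.01295 / 0.17 = 0.07616 m/day.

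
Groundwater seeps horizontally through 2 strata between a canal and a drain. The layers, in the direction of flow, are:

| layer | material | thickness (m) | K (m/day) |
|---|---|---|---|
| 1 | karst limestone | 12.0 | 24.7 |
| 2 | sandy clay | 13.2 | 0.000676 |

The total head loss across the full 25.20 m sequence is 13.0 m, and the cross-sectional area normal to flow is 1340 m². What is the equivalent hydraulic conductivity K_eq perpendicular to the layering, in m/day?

Flow is perpendicular to layering, so the layers act in series and the equivalent K is the thickness-weighted harmonic mean.
Total thickness L = 12.0 + 13.2 = 25.20 m.
Σ(b_i/K_i) = 12.0/24.7 + 13.2/0.000676 = 19527 d.
K_eq = L / Σ(b_i/K_i) = 25.20 / 19527 = 0.001291 m/day.

0.00129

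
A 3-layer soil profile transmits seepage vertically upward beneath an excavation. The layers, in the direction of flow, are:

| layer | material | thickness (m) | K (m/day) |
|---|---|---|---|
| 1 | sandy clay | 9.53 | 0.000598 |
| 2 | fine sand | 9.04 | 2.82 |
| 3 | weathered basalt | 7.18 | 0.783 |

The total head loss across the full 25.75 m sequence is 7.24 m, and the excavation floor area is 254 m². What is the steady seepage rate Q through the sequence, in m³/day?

Flow is perpendicular to layering, so the layers act in series and the equivalent K is the thickness-weighted harmonic mean.
Total thickness L = 9.53 + 9.04 + 7.18 = 25.75 m.
Σ(b_i/K_i) = 9.53/0.000598 + 9.04/2.82 + 7.18/0.783 = 15949 d.
K_eq = L / Σ(b_i/K_i) = 25.75 / 15949 = 0.001615 m/day.
Q = K_eq · A · (Δh/L) = 0.001615 × 254 × (7.24/25.75) = 0.1153 m³/day.

0.115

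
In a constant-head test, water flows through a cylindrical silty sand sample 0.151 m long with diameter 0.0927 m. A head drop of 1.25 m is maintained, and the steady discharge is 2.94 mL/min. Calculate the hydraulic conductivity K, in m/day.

0.0758

Cross-sectional area A = π·(d/2)² = π × (0.0927/2)² = 0.006749 m².
Convert discharge: 2.94 mL/min = 4.900e-08 m³/s.
Darcy's law rearranged: K = Q·L / (A·Δh) = 4.900e-08 × 0.151 / (0.006749 × 1.25) = 8.770e-07 m/s = 0.07578 m/day.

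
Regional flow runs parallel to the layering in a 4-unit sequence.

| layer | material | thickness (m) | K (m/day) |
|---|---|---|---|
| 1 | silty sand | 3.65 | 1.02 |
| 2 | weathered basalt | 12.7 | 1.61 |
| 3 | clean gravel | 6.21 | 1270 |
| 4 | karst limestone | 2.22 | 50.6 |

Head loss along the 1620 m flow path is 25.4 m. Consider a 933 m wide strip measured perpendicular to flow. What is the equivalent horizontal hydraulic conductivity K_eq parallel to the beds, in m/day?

Flow is parallel to layering, so each bed carries its own Darcy discharge and the transmissivities add.
Σ(K_i·b_i) = 1.02×3.65 + 1.61×12.7 + 1270×6.21 + 50.6×2.22 = 8023 m²/day.
Total thickness b = 24.78 m, so K_eq = Σ(K_i·b_i)/b = 323.8 m/day.

324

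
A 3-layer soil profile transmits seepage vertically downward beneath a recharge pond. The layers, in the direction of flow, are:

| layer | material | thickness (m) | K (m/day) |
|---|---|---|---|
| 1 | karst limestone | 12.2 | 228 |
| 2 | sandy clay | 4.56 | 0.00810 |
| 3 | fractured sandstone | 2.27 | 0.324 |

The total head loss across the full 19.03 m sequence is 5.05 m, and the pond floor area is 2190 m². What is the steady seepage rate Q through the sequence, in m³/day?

19.4

Flow is perpendicular to layering, so the layers act in series and the equivalent K is the thickness-weighted harmonic mean.
Total thickness L = 12.2 + 4.56 + 2.27 = 19.03 m.
Σ(b_i/K_i) = 12.2/228 + 4.56/0.00810 + 2.27/0.324 = 570.0 d.
K_eq = L / Σ(b_i/K_i) = 19.03 / 570.0 = 0.03338 m/day.
Q = K_eq · A · (Δh/L) = 0.03338 × 2190 × (5.05/19.03) = 19.40 m³/day.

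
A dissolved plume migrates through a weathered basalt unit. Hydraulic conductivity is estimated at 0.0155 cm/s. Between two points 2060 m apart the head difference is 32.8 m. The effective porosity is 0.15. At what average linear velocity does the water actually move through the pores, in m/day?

1.42

Convert K: 0.0155 cm/s × 864 = 13.39 m/day.
Hydraulic gradient i = Δh / L = 32.8 / 2060 = 0.01592.
Darcy flux q = K · i = 13.39 × 0.01592 = 0.2132 m/day.
Seepage velocity v = q / n_e = 0.2132 / 0.15 = 1.422 m/day.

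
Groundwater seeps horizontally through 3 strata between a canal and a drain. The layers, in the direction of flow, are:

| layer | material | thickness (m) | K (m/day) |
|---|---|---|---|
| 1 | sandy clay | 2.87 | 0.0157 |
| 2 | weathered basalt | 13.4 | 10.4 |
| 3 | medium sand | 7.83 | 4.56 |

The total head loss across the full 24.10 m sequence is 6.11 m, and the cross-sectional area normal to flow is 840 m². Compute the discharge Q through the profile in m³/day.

27.6

Flow is perpendicular to layering, so the layers act in series and the equivalent K is the thickness-weighted harmonic mean.
Total thickness L = 2.87 + 13.4 + 7.83 = 24.10 m.
Σ(b_i/K_i) = 2.87/0.0157 + 13.4/10.4 + 7.83/4.56 = 185.8 d.
K_eq = L / Σ(b_i/K_i) = 24.10 / 185.8 = 0.1297 m/day.
Q = K_eq · A · (Δh/L) = 0.1297 × 840 × (6.11/24.10) = 27.62 m³/day.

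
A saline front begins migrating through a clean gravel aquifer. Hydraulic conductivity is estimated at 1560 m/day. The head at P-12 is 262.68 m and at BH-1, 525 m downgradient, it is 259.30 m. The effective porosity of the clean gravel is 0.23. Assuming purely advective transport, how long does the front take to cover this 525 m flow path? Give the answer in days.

Hydraulic gradient i = (262.68 − 259.30) / 525 = 3.38 / 525 = 0.006438.
Darcy flux q = K · i = 1560 × 0.006438 = 10.04 m/day.
Seepage velocity v = q / n_e = 10.04 / 0.23 = 43.67 m/day.
Travel time t = L / v = 525 / 43.67 = 12.02 days.

12.0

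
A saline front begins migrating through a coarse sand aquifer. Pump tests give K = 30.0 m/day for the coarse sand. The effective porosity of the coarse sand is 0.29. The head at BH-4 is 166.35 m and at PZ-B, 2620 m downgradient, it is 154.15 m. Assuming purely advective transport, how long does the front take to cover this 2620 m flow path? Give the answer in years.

14.9

Hydraulic gradient i = (166.35 − 154.15) / 2620 = 12.2 / 2620 = 0.004656.
Darcy flux q = K · i = 30.00 × 0.004656 = 0.1397 m/day.
Seepage velocity v = q / n_e = 0.1397 / 0.29 = 0.4817 m/day.
Travel time t = L / v = 2620 / 0.4817 = 5439 days = 14.89 years.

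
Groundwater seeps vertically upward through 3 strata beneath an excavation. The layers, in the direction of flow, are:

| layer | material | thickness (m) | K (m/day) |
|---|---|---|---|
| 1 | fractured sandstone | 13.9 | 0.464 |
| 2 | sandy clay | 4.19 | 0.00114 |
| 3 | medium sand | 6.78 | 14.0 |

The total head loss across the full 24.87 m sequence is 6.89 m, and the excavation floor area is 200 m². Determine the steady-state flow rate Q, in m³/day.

0.372

Flow is perpendicular to layering, so the layers act in series and the equivalent K is the thickness-weighted harmonic mean.
Total thickness L = 13.9 + 4.19 + 6.78 = 24.87 m.
Σ(b_i/K_i) = 13.9/0.464 + 4.19/0.00114 + 6.78/14.0 = 3706 d.
K_eq = L / Σ(b_i/K_i) = 24.87 / 3706 = 0.006711 m/day.
Q = K_eq · A · (Δh/L) = 0.006711 × 200 × (6.89/24.87) = 0.3718 m³/day.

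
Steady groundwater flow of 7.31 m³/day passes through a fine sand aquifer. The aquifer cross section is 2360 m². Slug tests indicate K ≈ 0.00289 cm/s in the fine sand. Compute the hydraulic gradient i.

Convert K: 0.00289 cm/s × 864 = 2.497 m/day.
From Q = K·A·i, i = Q / (K·A) = 7.31 / (2.497 × 2360) = 0.001240.

0.00124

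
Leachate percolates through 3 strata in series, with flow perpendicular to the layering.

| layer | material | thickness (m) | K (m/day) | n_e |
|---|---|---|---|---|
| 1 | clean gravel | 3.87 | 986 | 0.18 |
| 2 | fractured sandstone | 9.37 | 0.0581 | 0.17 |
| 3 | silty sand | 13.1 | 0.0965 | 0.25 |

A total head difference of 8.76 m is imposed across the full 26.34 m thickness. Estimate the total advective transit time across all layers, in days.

189

With flow normal to the layers, continuity requires the same specific discharge q through every layer.
Σ(b_i/K_i) = 3.87/986 + 9.37/0.0581 + 13.1/0.0965 = 297.0 d.
q = Δh / Σ(b_i/K_i) = 8.76 / 297.0 = 0.02949 m/day.
In each layer the seepage velocity is v_i = q/n_i, so the layer transit time is t_i = b_i·n_i / q:
  layer 1 (clean gravel): t_1 = 3.87 × 0.18 / 0.02949 = 23.62 d
  layer 2 (fractured sandstone): t_2 = 9.37 × 0.17 / 0.02949 = 54.01 d
  layer 3 (silty sand): t_3 = 13.1 × 0.25 / 0.02949 = 111.0 d
Total t = Σ t_i = 188.7 days.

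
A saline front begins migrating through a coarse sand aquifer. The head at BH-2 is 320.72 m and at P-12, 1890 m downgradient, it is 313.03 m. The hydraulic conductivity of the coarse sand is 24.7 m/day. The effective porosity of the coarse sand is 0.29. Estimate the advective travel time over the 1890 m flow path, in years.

Hydraulic gradient i = (320.72 − 313.03) / 1890 = 7.69 / 1890 = 0.004069.
Darcy flux q = K · i = 24.70 × 0.004069 = 0.1005 m/day.
Seepage velocity v = q / n_e = 0.1005 / 0.29 = 0.3465 m/day.
Travel time t = L / v = 1890 / 0.3465 = 5454 days = 14.93 years.

14.9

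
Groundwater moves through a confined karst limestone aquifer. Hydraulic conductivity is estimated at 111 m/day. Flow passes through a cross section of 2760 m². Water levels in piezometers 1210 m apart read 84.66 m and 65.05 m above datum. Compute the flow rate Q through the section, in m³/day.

4970

Hydraulic gradient i = (84.66 − 65.05) / 1210 = 19.61 / 1210 = 0.01621.
Darcy's law: Q = K · A · i = 111.0 × 2760 × 0.01621 = 4965 m³/day.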